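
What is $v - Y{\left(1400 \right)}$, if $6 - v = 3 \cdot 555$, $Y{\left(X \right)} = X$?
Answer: $-3059$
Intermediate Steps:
$v = -1659$ ($v = 6 - 3 \cdot 555 = 6 - 1665 = -1659$)
$v - Y{\left(1400 \right)} = -1659 - 1400 = -3059$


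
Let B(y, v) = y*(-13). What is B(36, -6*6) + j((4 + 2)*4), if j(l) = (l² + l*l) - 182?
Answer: 502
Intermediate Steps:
B(y, v) = -13*y
j(l) = -182 + 2*l² (j(l) = (l² + l²) - 182 = 2*l² - 182 = -182 + 2*l²)
B(36, -6*6) + j((4 + 2)*4) = -13*36 + (-182 + 2*((4 + 2)*4)²) = -468 + (-182 + 2*(6*4)²) = -468 + (-182 + 2*24²) = -468 + (-182 + 2*576) = -468 + (-182 + 1152) = -468 + 970 = 502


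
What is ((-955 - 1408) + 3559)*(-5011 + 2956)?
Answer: -2457780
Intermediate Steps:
((-955 - 1408) + 3559)*(-5011 + 2956) = (-2363 + 3559)*(-2055) = 1196*(-2055) = -2457780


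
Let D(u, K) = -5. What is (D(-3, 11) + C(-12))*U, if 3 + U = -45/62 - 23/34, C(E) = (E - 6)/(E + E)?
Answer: 580/31 ≈ 18.710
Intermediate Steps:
C(E) = (-6 + E)/(2*E) (C(E) = (-6 + E)/((2*E)) = (-6 + E)*(1/(2*E)) = (-6 + E)/(2*E))
U = -2320/527 (U = -3 + (-45/62 - 23/34) = -3 - 739/527 = -2320/527 ≈ -4.4023)
(D(-3, 11) + C(-12))*U = (-5 + (½)*(-6 - 12)/(-12))*(-2320/527) = (-5 + (½)*(-1/12)*(-18))*(-2320/527) = (-5 + ¾)*(-2320/527) = -17/4*(-2320/527) = 580/31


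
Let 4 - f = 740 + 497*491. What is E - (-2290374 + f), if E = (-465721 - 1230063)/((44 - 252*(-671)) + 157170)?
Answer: 413614359069/163153 ≈ 2.5351e+6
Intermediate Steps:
f = -244763 (f = 4 - (740 + 497*491) = 4 - (740 + 244027) = 4 - 1*244767 = 4 - 244767 = -244763)
E = -847892/163153 (E = -1695784/((44 + 169092) + 157170) = -1695784/(169136 + 157170) = -1695784/326306 = -1695784*1/326306 = -847892/163153 ≈ -5.1969)
E - (-2290374 + f) = -847892/163153 - (-2290374 - 244763) = -847892/163153 - 1*(-2535137) = -847892/163153 + 2535137 = 413614359069/163153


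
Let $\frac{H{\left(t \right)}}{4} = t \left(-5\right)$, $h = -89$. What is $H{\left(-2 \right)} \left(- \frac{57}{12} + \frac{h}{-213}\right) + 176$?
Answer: $\frac{578}{213} \approx 2.7136$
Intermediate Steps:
$H{\left(t \right)} = - 20 t$ ($H{\left(t \right)} = 4 t \left(-5\right) = 4 \left(- 5 t\right) = - 20 t$)
$H{\left(-2 \right)} \left(- \frac{57}{12} + \frac{h}{-213}\right) + 176 = \left(-20\right) \left(-2\right) \left(- \frac{57}{12} - \frac{89}{-213}\right) + 176 = 40 \left(\left(-57\right) \frac{1}{12} - - \frac{89}{213}\right) + 176 = 40 \left(- \frac{19}{4} + \frac{89}{213}\right) + 176 = 40 \left(- \frac{3691}{852}\right) + 176 = - \frac{36910}{213} + 176 = \frac{578}{213}$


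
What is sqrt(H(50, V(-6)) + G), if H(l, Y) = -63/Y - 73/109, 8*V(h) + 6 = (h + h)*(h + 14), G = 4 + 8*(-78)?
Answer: I*sqrt(2114171085)/1853 ≈ 24.814*I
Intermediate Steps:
G = -620 (G = 4 - 624 = -620)
V(h) = -3/4 + h*(14 + h)/4 (V(h) = -3/4 + ((h + h)*(h + 14))/8 = -3/4 + ((2*h)*(14 + h))/8 = -3/4 + (2*h*(14 + h))/8 = -3/4 + h*(14 + h)/4)
H(l, Y) = -73/109 - 63/Y (H(l, Y) = -63/Y - 73*1/109 = -63/Y - 73/109 = -73/109 - 63/Y)
sqrt(H(50, V(-6)) + G) = sqrt((-73/109 - 63/(-3/4 + (1/4)*(-6)**2 + (7/2)*(-6))) - 620) = sqrt((-73/109 - 63/(-3/4 + (1/4)*36 - 21)) - 620) = sqrt((-73/109 - 63/(-3/4 + 9 - 21)) - 620) = sqrt((-73/109 - 63/(-51/4)) - 620) = sqrt((-73/109 - 63*(-4/51)) - 620) = sqrt((-73/109 + 84/17) - 620) = sqrt(7915/1853 - 620) = sqrt(-1140945/1853) = I*sqrt(2114171085)/1853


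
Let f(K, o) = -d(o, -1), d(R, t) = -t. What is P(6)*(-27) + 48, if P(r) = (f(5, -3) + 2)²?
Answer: 21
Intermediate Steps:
f(K, o) = -1 (f(K, o) = -(-1)*(-1) = -1*1 = -1)
P(r) = 1 (P(r) = (-1 + 2)² = 1² = 1)
P(6)*(-27) + 48 = 1*(-27) + 48 = -27 + 48 = 21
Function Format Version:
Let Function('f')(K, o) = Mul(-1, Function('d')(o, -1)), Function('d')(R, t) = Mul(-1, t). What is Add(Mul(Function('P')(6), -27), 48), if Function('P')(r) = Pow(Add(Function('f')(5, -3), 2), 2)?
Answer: 21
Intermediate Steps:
Function('f')(K, o) = -1 (Function('f')(K, o) = Mul(-1, Mul(-1, -1)) = Mul(-1, 1) = -1)
Function('P')(r) = 1 (Function('P')(r) = Pow(Add(-1, 2), 2) = Pow(1, 2) = 1)
Add(Mul(Function('P')(6), -27), 48) = Add(Mul(1, -27), 48) = Add(-27, 48) = 21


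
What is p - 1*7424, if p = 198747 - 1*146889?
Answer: 44434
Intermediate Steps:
p = 51858 (p = 198747 - 146889 = 51858)
p - 1*7424 = 51858 - 1*7424 = 51858 - 7424 = 44434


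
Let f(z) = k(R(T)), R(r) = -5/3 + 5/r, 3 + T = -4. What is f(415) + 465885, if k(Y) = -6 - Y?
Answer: 9783509/21 ≈ 4.6588e+5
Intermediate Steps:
T = -7 (T = -3 - 4 = -7)
R(r) = -5/3 + 5/r (R(r) = -5*1/3 + 5/r = -5/3 + 5/r)
f(z) = -76/21 (f(z) = -6 - (-5/3 + 5/(-7)) = -6 - (-5/3 + 5*(-1/7)) = -6 - (-5/3 - 5/7) = -6 - 1*(-50/21) = -6 + 50/21 = -76/21)
f(415) + 465885 = -76/21 + 465885 = 9783509/21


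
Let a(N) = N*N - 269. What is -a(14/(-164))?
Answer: 1808707/6724 ≈ 268.99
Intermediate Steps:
a(N) = -269 + N² (a(N) = N² - 269 = -269 + N²)
-a(14/(-164)) = -(-269 + (14/(-164))²) = -(-269 + (14*(-1/164))²) = -(-269 + (-7/82)²) = -(-269 + 49/6724) = -1*(-1808707/6724) = 1808707/6724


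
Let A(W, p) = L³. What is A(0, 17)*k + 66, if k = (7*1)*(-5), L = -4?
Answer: 2306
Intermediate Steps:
A(W, p) = -64 (A(W, p) = (-4)³ = -64)
k = -35 (k = 7*(-5) = -35)
A(0, 17)*k + 66 = -64*(-35) + 66 = 2240 + 66 = 2306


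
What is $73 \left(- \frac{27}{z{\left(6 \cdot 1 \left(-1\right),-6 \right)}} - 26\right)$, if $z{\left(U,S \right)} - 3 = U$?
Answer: $-1241$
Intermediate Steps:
$z{\left(U,S \right)} = 3 + U$
$73 \left(- \frac{27}{z{\left(6 \cdot 1 \left(-1\right),-6 \right)}} - 26\right) = 73 \left(- \frac{27}{3 + 6 \cdot 1 \left(-1\right)} - 26\right) = 73 \left(- \frac{27}{3 + 6 \left(-1\right)} - 26\right) = 73 \left(- \frac{27}{3 - 6} - 26\right) = 73 \left(- \frac{27}{-3} - 26\right) = 73 \left(\left(-27\right) \left(- \frac{1}{3}\right) - 26\right) = 73 \left(9 - 26\right) = 73 \left(-17\right) = -1241$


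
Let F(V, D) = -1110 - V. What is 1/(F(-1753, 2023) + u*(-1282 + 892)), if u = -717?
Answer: 1/280273 ≈ 3.5680e-6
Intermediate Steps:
1/(F(-1753, 2023) + u*(-1282 + 892)) = 1/((-1110 - 1*(-1753)) - 717*(-1282 + 892)) = 1/((-1110 + 1753) - 717*(-390)) = 1/(643 + 279630) = 1/280273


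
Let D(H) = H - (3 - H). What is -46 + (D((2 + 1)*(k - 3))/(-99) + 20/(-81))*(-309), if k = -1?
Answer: -16031/297 ≈ -53.976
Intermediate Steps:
D(H) = -3 + 2*H (D(H) = H + (-3 + H) = -3 + 2*H)
-46 + (D((2 + 1)*(k - 3))/(-99) + 20/(-81))*(-309) = -46 + ((-3 + 2*((2 + 1)*(-1 - 3)))/(-99) + 20/(-81))*(-309) = -46 + ((-3 + 2*(3*(-4)))*(-1/99) + 20*(-1/81))*(-309) = -46 + ((-3 + 2*(-12))*(-1/99) - 20/81)*(-309) = -46 + ((-3 - 24)*(-1/99) - 20/81)*(-309) = -46 + (-27*(-1/99) - 20/81)*(-309) = -46 + (3/11 - 20/81)*(-309) = -46 + (23/891)*(-309) = -46 - 2369/297 = -16031/297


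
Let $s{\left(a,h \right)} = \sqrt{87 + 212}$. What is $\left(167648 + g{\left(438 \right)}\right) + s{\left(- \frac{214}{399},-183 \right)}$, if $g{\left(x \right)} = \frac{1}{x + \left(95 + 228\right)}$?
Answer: $\frac{127580129}{761} + \sqrt{299} \approx 1.6767 \cdot 10^{5}$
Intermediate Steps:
$s{\left(a,h \right)} = \sqrt{299}$
$g{\left(x \right)} = \frac{1}{323 + x}$ ($g{\left(x \right)} = \frac{1}{x + 323} = \frac{1}{323 + x}$)
$\left(167648 + g{\left(438 \right)}\right) + s{\left(- \frac{214}{399},-183 \right)} = \left(167648 + \frac{1}{323 + 438}\right) + \sqrt{299} = \left(167648 + \frac{1}{761}\right) + \sqrt{299} = \frac{127580129}{761} + \sqrt{299}$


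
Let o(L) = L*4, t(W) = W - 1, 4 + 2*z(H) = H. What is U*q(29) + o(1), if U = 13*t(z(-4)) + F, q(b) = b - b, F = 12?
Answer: 4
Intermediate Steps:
z(H) = -2 + H/2
t(W) = -1 + W
o(L) = 4*L
q(b) = 0
U = -53 (U = 13*(-1 + (-2 + (½)*(-4))) + 12 = 13*(-1 + (-2 - 2)) + 12 = 13*(-1 - 4) + 12 = 13*(-5) + 12 = -65 + 12 = -53)
U*q(29) + o(1) = -53*0 + 4*1 = 0 + 4 = 4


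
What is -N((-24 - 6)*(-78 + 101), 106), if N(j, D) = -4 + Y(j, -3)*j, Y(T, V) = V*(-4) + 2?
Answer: 9664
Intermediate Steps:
Y(T, V) = 2 - 4*V (Y(T, V) = -4*V + 2 = 2 - 4*V)
N(j, D) = -4 + 14*j (N(j, D) = -4 + (2 - 4*(-3))*j = -4 + (2 + 12)*j = -4 + 14*j)
-N((-24 - 6)*(-78 + 101), 106) = -(-4 + 14*((-24 - 6)*(-78 + 101))) = -(-4 + 14*(-30*23)) = -(-4 + 14*(-690)) = -(-4 - 9660) = -1*(-9664) = 9664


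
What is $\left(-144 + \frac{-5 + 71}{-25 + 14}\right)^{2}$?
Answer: $22500$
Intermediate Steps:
$\left(-144 + \frac{-5 + 71}{-25 + 14}\right)^{2} = \left(-144 + \frac{66}{-11}\right)^{2} = \left(-144 + 66 \left(- \frac{1}{11}\right)\right)^{2} = \left(-144 - 6\right)^{2} = \left(-150\right)^{2} = 22500$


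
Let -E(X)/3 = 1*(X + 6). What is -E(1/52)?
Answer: 939/52 ≈ 18.058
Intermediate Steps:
E(X) = -18 - 3*X (E(X) = -3*(X + 6) = -3*(6 + X) = -18 - 3*X)
-E(1/52) = -(-18 - 3/52) = -1*(-939/52) = 939/52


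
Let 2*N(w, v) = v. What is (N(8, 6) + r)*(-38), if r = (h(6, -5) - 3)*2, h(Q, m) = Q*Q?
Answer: -2622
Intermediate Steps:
N(w, v) = v/2
h(Q, m) = Q²
r = 66 (r = (6² - 3)*2 = (36 - 3)*2 = 33*2 = 66)
(N(8, 6) + r)*(-38) = ((½)*6 + 66)*(-38) = (3 + 66)*(-38) = 69*(-38) = -2622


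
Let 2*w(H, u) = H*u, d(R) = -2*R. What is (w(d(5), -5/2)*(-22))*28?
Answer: -7700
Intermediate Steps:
w(H, u) = H*u/2 (w(H, u) = (H*u)/2 = H*u/2)
(w(d(5), -5/2)*(-22))*28 = (((-2*5)*(-5/2)/2)*(-22))*28 = (((½)*(-10)*(-5*½))*(-22))*28 = (((½)*(-10)*(-5/2))*(-22))*28 = ((25/2)*(-22))*28 = -275*28 = -7700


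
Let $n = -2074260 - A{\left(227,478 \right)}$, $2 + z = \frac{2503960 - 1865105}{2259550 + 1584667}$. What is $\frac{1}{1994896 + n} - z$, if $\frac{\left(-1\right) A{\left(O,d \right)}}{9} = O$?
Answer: $\frac{545076653642}{297238702657} \approx 1.8338$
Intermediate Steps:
$A{\left(O,d \right)} = - 9 O$
$z = - \frac{7049579}{3844217}$ ($z = -2 + \frac{2503960 - 1865105}{2259550 + 1584667} = -2 + \frac{638855}{3844217} = - \frac{7049579}{3844217} \approx -1.8338$)
$n = -2072217$ ($n = -2074260 - \left(-9\right) 227 = -2074260 - -2043 = -2074260 + 2043 = -2072217$)
$\frac{1}{1994896 + n} - z = \frac{1}{1994896 - 2072217} - - \frac{7049579}{3844217} = \frac{1}{-77321} + \frac{7049579}{3844217} = - \frac{1}{77321} + \frac{7049579}{3844217} = \frac{545076653642}{297238702657}$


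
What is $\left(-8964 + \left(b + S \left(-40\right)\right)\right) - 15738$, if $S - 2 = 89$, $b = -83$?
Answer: $-28425$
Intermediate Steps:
$S = 91$ ($S = 2 + 89 = 91$)
$\left(-8964 + \left(b + S \left(-40\right)\right)\right) - 15738 = \left(-8964 + \left(-83 + 91 \left(-40\right)\right)\right) - 15738 = \left(-8964 - 3723\right) - 15738 = -12687 - 15738 = -28425$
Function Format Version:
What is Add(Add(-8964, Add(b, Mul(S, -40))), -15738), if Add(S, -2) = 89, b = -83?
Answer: -28425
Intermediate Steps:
S = 91 (S = Add(2, 89) = 91)
Add(Add(-8964, Add(b, Mul(S, -40))), -15738) = Add(Add(-8964, Add(-83, Mul(91, -40))), -15738) = Add(Add(-8964, Add(-83, -3640)), -15738) = Add(Add(-8964, -3723), -15738) = Add(-12687, -15738) = -28425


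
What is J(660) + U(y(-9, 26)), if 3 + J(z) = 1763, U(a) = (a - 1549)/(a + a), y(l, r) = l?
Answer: 16619/9 ≈ 1846.6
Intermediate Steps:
U(a) = (-1549 + a)/(2*a) (U(a) = (-1549 + a)/((2*a)) = (-1549 + a)*(1/(2*a)) = (-1549 + a)/(2*a))
J(z) = 1760 (J(z) = -3 + 1763 = 1760)
J(660) + U(y(-9, 26)) = 1760 + (½)*(-1549 - 9)/(-9) = 1760 + (½)*(-⅑)*(-1558) = 1760 + 779/9 = 16619/9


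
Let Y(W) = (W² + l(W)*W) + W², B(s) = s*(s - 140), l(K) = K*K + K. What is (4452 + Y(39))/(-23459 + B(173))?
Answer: -34167/8875 ≈ -3.8498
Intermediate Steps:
l(K) = K + K² (l(K) = K² + K = K + K²)
B(s) = s*(-140 + s)
Y(W) = 2*W² + W²*(1 + W) (Y(W) = (W² + (W*(1 + W))*W) + W² = (W² + W²*(1 + W)) + W² = 2*W² + W²*(1 + W))
(4452 + Y(39))/(-23459 + B(173)) = (4452 + 39²*(3 + 39))/(-23459 + 173*(-140 + 173)) = (4452 + 1521*42)/(-23459 + 173*33) = (4452 + 63882)/(-23459 + 5709) = 68334/(-17750) = 68334*(-1/17750) = -34167/8875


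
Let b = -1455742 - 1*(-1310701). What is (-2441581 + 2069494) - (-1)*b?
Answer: -517128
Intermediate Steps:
b = -145041 (b = -1455742 + 1310701 = -145041)
(-2441581 + 2069494) - (-1)*b = (-2441581 + 2069494) - (-1)*(-145041) = -372087 - 1*145041 = -372087 - 145041 = -517128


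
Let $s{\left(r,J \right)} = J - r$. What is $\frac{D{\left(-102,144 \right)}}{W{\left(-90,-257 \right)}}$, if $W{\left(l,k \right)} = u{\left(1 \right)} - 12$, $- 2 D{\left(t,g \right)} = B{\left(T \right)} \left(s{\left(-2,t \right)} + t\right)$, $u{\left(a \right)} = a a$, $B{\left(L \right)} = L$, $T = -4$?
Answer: $\frac{404}{11} \approx 36.727$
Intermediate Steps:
$u{\left(a \right)} = a^{2}$
$D{\left(t,g \right)} = 4 + 4 t$ ($D{\left(t,g \right)} = - \frac{\left(-4\right) \left(\left(t - -2\right) + t\right)}{2} = - \frac{\left(-4\right) \left(\left(t + 2\right) + t\right)}{2} = - \frac{\left(-4\right) \left(\left(2 + t\right) + t\right)}{2} = - \frac{\left(-4\right) \left(2 + 2 t\right)}{2} = - \frac{-8 - 8 t}{2} = 4 + 4 t$)
$W{\left(l,k \right)} = -11$ ($W{\left(l,k \right)} = 1^{2} - 12 = 1 - 12 = -11$)
$\frac{D{\left(-102,144 \right)}}{W{\left(-90,-257 \right)}} = \frac{4 + 4 \left(-102\right)}{-11} = \left(4 - 408\right) \left(- \frac{1}{11}\right) = \left(-404\right) \left(- \frac{1}{11}\right) = \frac{404}{11}$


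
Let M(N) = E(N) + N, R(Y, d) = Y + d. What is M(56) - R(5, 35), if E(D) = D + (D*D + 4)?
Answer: 3212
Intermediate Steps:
E(D) = 4 + D + D² (E(D) = D + (D² + 4) = D + (4 + D²) = 4 + D + D²)
M(N) = 4 + N² + 2*N (M(N) = (4 + N + N²) + N = 4 + N² + 2*N)
M(56) - R(5, 35) = (4 + 56² + 2*56) - (5 + 35) = (4 + 3136 + 112) - 1*40 = 3252 - 40 = 3212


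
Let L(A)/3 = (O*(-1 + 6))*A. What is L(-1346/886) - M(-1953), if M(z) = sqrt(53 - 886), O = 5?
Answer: -50475/443 - 7*I*sqrt(17) ≈ -113.94 - 28.862*I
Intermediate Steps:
L(A) = 75*A (L(A) = 3*((5*(-1 + 6))*A) = 3*((5*5)*A) = 3*(25*A) = 75*A)
M(z) = 7*I*sqrt(17) (M(z) = sqrt(-833) = 7*I*sqrt(17))
L(-1346/886) - M(-1953) = 75*(-1346/886) - 7*I*sqrt(17) = 75*(-1346*1/886) - 7*I*sqrt(17) = 75*(-673/443) - 7*I*sqrt(17) = -50475/443 - 7*I*sqrt(17)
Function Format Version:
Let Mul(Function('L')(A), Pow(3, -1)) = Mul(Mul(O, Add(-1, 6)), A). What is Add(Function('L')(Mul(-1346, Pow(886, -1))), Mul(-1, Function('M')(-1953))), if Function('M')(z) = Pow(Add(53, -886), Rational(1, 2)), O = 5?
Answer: Add(Rational(-50475, 443), Mul(-7, I, Pow(17, Rational(1, 2)))) ≈ Add(-113.94, Mul(-28.862, I))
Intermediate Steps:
Function('L')(A) = Mul(75, A) (Function('L')(A) = Mul(3, Mul(Mul(5, Add(-1, 6)), A)) = Mul(3, Mul(Mul(5, 5), A)) = Mul(3, Mul(25, A)) = Mul(75, A))
Function('M')(z) = Mul(7, I, Pow(17, Rational(1, 2))) (Function('M')(z) = Pow(-833, Rational(1, 2)) = Mul(7, I, Pow(17, Rational(1, 2))))
Add(Function('L')(Mul(-1346, Pow(886, -1))), Mul(-1, Function('M')(-1953))) = Add(Mul(75, Mul(-1346, Pow(886, -1))), Mul(-1, Mul(7, I, Pow(17, Rational(1, 2))))) = Add(Mul(75, Mul(-1346, Rational(1, 886))), Mul(-7, I, Pow(17, Rational(1, 2)))) = Add(Mul(75, Rational(-673, 443)), Mul(-7, I, Pow(17, Rational(1, 2)))) = Add(Rational(-50475, 443), Mul(-7, I, Pow(17, Rational(1, 2))))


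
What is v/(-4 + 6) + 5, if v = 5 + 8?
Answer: 23/2 ≈ 11.500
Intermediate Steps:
v = 13
v/(-4 + 6) + 5 = 13/(-4 + 6) + 5 = 13/2 + 5 = 23/2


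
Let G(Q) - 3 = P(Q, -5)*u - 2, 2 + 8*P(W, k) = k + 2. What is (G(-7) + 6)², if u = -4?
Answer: 361/4 ≈ 90.250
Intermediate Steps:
P(W, k) = k/8 (P(W, k) = -¼ + (k + 2)/8 = -¼ + (2 + k)/8 = -¼ + (¼ + k/8) = k/8)
G(Q) = 7/2 (G(Q) = 3 + (((⅛)*(-5))*(-4) - 2) = 3 + (-5/8*(-4) - 2) = 3 + (5/2 - 2) = 3 + ½ = 7/2)
(G(-7) + 6)² = (7/2 + 6)² = (19/2)² = 361/4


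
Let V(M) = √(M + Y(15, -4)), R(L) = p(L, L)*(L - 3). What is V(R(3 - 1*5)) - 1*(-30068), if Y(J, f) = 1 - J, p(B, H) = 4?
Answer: 30068 + I*√34 ≈ 30068.0 + 5.831*I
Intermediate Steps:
R(L) = -12 + 4*L (R(L) = 4*(L - 3) = 4*(-3 + L) = -12 + 4*L)
V(M) = √(-14 + M) (V(M) = √(M + (1 - 1*15)) = √(M + (1 - 15)) = √(M - 14) = √(-14 + M))
V(R(3 - 1*5)) - 1*(-30068) = √(-14 + (-12 + 4*(3 - 1*5))) - 1*(-30068) = √(-14 + (-12 + 4*(3 - 5))) + 30068 = √(-14 + (-12 + 4*(-2))) + 30068 = √(-14 + (-12 - 8)) + 30068 = √(-14 - 20) + 30068 = √(-34) + 30068 = I*√34 + 30068 = 30068 + I*√34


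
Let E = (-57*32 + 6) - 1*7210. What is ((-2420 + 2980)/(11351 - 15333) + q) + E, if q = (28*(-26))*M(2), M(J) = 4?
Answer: -23772820/1991 ≈ -11940.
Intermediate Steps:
q = -2912 (q = (28*(-26))*4 = -728*4 = -2912)
E = -9028 (E = (-1824 + 6) - 7210 = -1818 - 7210 = -9028)
((-2420 + 2980)/(11351 - 15333) + q) + E = ((-2420 + 2980)/(11351 - 15333) - 2912) - 9028 = (560/(-3982) - 2912) - 9028 = (560*(-1/3982) - 2912) - 9028 = (-280/1991 - 2912) - 9028 = -5798072/1991 - 9028 = -23772820/1991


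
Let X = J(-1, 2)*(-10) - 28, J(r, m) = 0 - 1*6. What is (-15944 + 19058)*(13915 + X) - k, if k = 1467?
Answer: 43429491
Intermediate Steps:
J(r, m) = -6 (J(r, m) = 0 - 6 = -6)
X = 32 (X = -6*(-10) - 28 = 60 - 28 = 32)
(-15944 + 19058)*(13915 + X) - k = (-15944 + 19058)*(13915 + 32) - 1*1467 = 3114*13947 - 1467 = 43430958 - 1467 = 43429491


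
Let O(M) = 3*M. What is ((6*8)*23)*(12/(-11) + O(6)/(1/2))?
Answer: 423936/11 ≈ 38540.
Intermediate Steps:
((6*8)*23)*(12/(-11) + O(6)/(1/2)) = ((6*8)*23)*(12/(-11) + (3*6)/(1/2)) = (48*23)*(12*(-1/11) + 18/(1/2)) = 1104*(-12/11 + 18*2) = 1104*(-12/11 + 36) = 1104*(384/11) = 423936/11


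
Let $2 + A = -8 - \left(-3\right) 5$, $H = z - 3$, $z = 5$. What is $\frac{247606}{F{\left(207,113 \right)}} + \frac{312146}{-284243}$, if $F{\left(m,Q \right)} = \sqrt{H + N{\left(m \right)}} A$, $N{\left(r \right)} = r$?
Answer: $- \frac{312146}{284243} + \frac{247606 \sqrt{209}}{1045} \approx 3424.4$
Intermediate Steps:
$H = 2$ ($H = 5 - 3 = 2$)
$A = 5$ ($A = -2 - \left(8 - 15\right) = -2 - -7 = -2 + \left(-8 + 15\right) = -2 + 7 = 5$)
$F{\left(m,Q \right)} = 5 \sqrt{2 + m}$ ($F{\left(m,Q \right)} = \sqrt{2 + m} 5 = 5 \sqrt{2 + m}$)
$\frac{247606}{F{\left(207,113 \right)}} + \frac{312146}{-284243} = \frac{247606}{5 \sqrt{2 + 207}} + \frac{312146}{-284243} = \frac{247606}{5 \sqrt{209}} + 312146 \left(- \frac{1}{284243}\right) = 247606 \frac{\sqrt{209}}{1045} - \frac{312146}{284243} = \frac{247606 \sqrt{209}}{1045} - \frac{312146}{284243} = - \frac{312146}{284243} + \frac{247606 \sqrt{209}}{1045}$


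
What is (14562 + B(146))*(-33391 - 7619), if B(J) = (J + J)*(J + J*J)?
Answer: -257602920660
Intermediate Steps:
B(J) = 2*J*(J + J**2) (B(J) = (2*J)*(J + J**2) = 2*J*(J + J**2))
(14562 + B(146))*(-33391 - 7619) = (14562 + 2*146**2*(1 + 146))*(-33391 - 7619) = (14562 + 2*21316*147)*(-41010) = (14562 + 6266904)*(-41010) = 6281466*(-41010) = -257602920660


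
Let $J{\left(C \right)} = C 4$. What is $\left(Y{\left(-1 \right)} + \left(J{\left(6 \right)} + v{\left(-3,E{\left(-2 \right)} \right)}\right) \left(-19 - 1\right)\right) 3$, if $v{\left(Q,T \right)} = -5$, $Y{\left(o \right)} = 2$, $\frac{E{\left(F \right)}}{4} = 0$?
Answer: $-1134$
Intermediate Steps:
$E{\left(F \right)} = 0$ ($E{\left(F \right)} = 4 \cdot 0 = 0$)
$J{\left(C \right)} = 4 C$
$\left(Y{\left(-1 \right)} + \left(J{\left(6 \right)} + v{\left(-3,E{\left(-2 \right)} \right)}\right) \left(-19 - 1\right)\right) 3 = \left(2 + \left(4 \cdot 6 - 5\right) \left(-19 - 1\right)\right) 3 = \left(2 + \left(24 - 5\right) \left(-20\right)\right) 3 = \left(2 + 19 \left(-20\right)\right) 3 = \left(2 - 380\right) 3 = \left(-378\right) 3 = -1134$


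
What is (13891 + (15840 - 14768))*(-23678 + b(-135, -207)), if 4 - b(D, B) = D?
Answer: -352214057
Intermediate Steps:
b(D, B) = 4 - D
(13891 + (15840 - 14768))*(-23678 + b(-135, -207)) = (13891 + (15840 - 14768))*(-23678 + (4 - 1*(-135))) = (13891 + 1072)*(-23678 + (4 + 135)) = 14963*(-23678 + 139) = 14963*(-23539) = -352214057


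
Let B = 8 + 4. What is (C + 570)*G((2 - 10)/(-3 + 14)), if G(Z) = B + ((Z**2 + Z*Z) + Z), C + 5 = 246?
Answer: 1210012/121 ≈ 10000.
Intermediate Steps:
B = 12
C = 241 (C = -5 + 246 = 241)
G(Z) = 12 + Z + 2*Z**2 (G(Z) = 12 + ((Z**2 + Z*Z) + Z) = 12 + ((Z**2 + Z**2) + Z) = 12 + (2*Z**2 + Z) = 12 + (Z + 2*Z**2) = 12 + Z + 2*Z**2)
(C + 570)*G((2 - 10)/(-3 + 14)) = (241 + 570)*(12 + (2 - 10)/(-3 + 14) + 2*((2 - 10)/(-3 + 14))**2) = 811*(12 - 8/11 + 2*(-8/11)**2) = 811*(12 - 8/11 + 2*(64/121)) = 811*(12 - 8/11 + 128/121) = 811*(1492/121) = 1210012/121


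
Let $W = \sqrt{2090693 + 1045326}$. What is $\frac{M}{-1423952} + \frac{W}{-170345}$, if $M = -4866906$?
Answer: $\frac{2433453}{711976} - \frac{\sqrt{3136019}}{170345} \approx 3.4075$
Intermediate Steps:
$W = \sqrt{3136019} \approx 1770.9$
$\frac{M}{-1423952} + \frac{W}{-170345} = - \frac{4866906}{-1423952} + \frac{\sqrt{3136019}}{-170345} = \left(-4866906\right) \left(- \frac{1}{1423952}\right) + \sqrt{3136019} \left(- \frac{1}{170345}\right) = \frac{2433453}{711976} - \frac{\sqrt{3136019}}{170345}$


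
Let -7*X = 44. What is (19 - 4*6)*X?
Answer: 220/7 ≈ 31.429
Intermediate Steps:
X = -44/7 (X = -1/7*44 = -44/7 ≈ -6.2857)
(19 - 4*6)*X = (19 - 4*6)*(-44/7) = (19 - 24)*(-44/7) = -5*(-44/7) = 220/7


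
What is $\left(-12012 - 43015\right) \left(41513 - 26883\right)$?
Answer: $-805045010$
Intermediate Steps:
$\left(-12012 - 43015\right) \left(41513 - 26883\right) = \left(-55027\right) 14630 = -805045010$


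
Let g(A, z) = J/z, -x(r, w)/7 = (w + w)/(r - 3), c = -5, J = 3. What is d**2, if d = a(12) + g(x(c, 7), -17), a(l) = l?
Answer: 40401/289 ≈ 139.80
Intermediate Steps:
x(r, w) = -14*w/(-3 + r) (x(r, w) = -7*(w + w)/(r - 3) = -7*2*w/(-3 + r) = -14*w/(-3 + r))
g(A, z) = 3/z
d = 201/17 (d = 12 + 3/(-17) = 12 + 3*(-1/17) = 12 - 3/17 = 201/17 ≈ 11.824)
d**2 = (201/17)**2 = 40401/289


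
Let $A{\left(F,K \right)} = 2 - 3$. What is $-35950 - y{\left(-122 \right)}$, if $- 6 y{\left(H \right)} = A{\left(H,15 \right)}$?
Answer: $- \frac{215701}{6} \approx -35950.0$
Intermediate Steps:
$A{\left(F,K \right)} = -1$ ($A{\left(F,K \right)} = 2 - 3 = -1$)
$y{\left(H \right)} = \frac{1}{6}$ ($y{\left(H \right)} = \left(- \frac{1}{6}\right) \left(-1\right) = \frac{1}{6}$)
$-35950 - y{\left(-122 \right)} = -35950 - \frac{1}{6} = - \frac{215701}{6}$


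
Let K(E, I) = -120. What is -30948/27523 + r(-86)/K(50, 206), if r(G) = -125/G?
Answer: -64564747/56807472 ≈ -1.1366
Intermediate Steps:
-30948/27523 + r(-86)/K(50, 206) = -30948/27523 - 125/(-86)/(-120) = -30948*1/27523 - 125*(-1/86)*(-1/120) = -30948/27523 + (125/86)*(-1/120) = -30948/27523 - 25/2064 = -64564747/56807472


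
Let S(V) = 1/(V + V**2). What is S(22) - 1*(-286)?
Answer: 144717/506 ≈ 286.00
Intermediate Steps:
S(22) - 1*(-286) = 1/(22*(1 + 22)) - 1*(-286) = (1/22)/23 + 286 = (1/22)*(1/23) + 286 = 1/506 + 286 = 144717/506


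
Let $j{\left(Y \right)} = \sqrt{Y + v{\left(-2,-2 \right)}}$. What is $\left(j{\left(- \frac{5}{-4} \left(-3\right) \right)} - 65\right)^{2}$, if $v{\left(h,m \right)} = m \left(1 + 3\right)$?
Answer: $\frac{\left(130 - i \sqrt{47}\right)^{2}}{4} \approx 4213.3 - 445.62 i$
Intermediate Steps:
$v{\left(h,m \right)} = 4 m$ ($v{\left(h,m \right)} = m 4 = 4 m$)
$j{\left(Y \right)} = \sqrt{-8 + Y}$ ($j{\left(Y \right)} = \sqrt{Y + 4 \left(-2\right)} = \sqrt{Y - 8} = \sqrt{-8 + Y}$)
$\left(j{\left(- \frac{5}{-4} \left(-3\right) \right)} - 65\right)^{2} = \left(\sqrt{-8 + - \frac{5}{-4} \left(-3\right)} - 65\right)^{2} = \left(\sqrt{-8 + \left(-5\right) \left(- \frac{1}{4}\right) \left(-3\right)} - 65\right)^{2} = \left(\sqrt{-8 + \frac{5}{4} \left(-3\right)} - 65\right)^{2} = \left(\sqrt{-8 - \frac{15}{4}} - 65\right)^{2} = \left(\sqrt{- \frac{47}{4}} - 65\right)^{2} = \left(\frac{i \sqrt{47}}{2} - 65\right)^{2} = \left(-65 + \frac{i \sqrt{47}}{2}\right)^{2}$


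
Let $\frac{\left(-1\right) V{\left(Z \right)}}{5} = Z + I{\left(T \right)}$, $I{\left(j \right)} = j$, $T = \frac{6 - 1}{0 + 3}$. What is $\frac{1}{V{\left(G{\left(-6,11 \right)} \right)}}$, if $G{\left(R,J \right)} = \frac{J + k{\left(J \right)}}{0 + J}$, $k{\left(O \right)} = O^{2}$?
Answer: $- \frac{3}{205} \approx -0.014634$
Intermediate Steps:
$G{\left(R,J \right)} = \frac{J + J^{2}}{J}$ ($G{\left(R,J \right)} = \frac{J + J^{2}}{0 + J} = \frac{J + J^{2}}{J}$)
$T = \frac{5}{3} \approx 1.6667$
$V{\left(Z \right)} = - \frac{25}{3} - 5 Z$ ($V{\left(Z \right)} = - 5 \left(Z + \frac{5}{3}\right) = - 5 \left(\frac{5}{3} + Z\right) = - \frac{25}{3} - 5 Z$)
$\frac{1}{V{\left(G{\left(-6,11 \right)} \right)}} = \frac{1}{- \frac{25}{3} - 5 \left(1 + 11\right)} = \frac{1}{- \frac{25}{3} - 60} = \frac{1}{- \frac{205}{3}} = - \frac{3}{205}$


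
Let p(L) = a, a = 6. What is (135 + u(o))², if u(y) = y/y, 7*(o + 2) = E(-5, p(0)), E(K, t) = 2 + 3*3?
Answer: 18496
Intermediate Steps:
p(L) = 6
E(K, t) = 11 (E(K, t) = 2 + 9 = 11)
o = -3/7 (o = -2 + (⅐)*11 = -2 + 11/7 = -3/7 ≈ -0.42857)
u(y) = 1
(135 + u(o))² = (135 + 1)² = 136² = 18496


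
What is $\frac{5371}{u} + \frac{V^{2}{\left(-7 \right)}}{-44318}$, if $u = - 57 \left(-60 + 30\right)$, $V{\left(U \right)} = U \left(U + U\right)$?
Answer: $\frac{110804569}{37891890} \approx 2.9242$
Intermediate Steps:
$V{\left(U \right)} = 2 U^{2}$ ($V{\left(U \right)} = U 2 U = 2 U^{2}$)
$u = 1710$ ($u = \left(-57\right) \left(-30\right) = 1710$)
$\frac{5371}{u} + \frac{V^{2}{\left(-7 \right)}}{-44318} = \frac{5371}{1710} + \frac{\left(2 \left(-7\right)^{2}\right)^{2}}{-44318} = 5371 \cdot \frac{1}{1710} + \left(2 \cdot 49\right)^{2} \left(- \frac{1}{44318}\right) = \frac{5371}{1710} + 98^{2} \left(- \frac{1}{44318}\right) = \frac{5371}{1710} + 9604 \left(- \frac{1}{44318}\right) = \frac{5371}{1710} - \frac{4802}{22159} = \frac{110804569}{37891890}$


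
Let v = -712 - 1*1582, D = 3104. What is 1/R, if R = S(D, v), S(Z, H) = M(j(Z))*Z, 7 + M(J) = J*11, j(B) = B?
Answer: 1/105961248 ≈ 9.4374e-9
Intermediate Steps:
M(J) = -7 + 11*J (M(J) = -7 + J*11 = -7 + 11*J)
v = -2294 (v = -712 - 1582 = -2294)
S(Z, H) = Z*(-7 + 11*Z) (S(Z, H) = (-7 + 11*Z)*Z = Z*(-7 + 11*Z))
R = 105961248 (R = 3104*(-7 + 11*3104) = 3104*(-7 + 34144) = 3104*34137 = 105961248)
1/R = 1/105961248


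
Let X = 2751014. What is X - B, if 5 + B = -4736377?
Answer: 7487396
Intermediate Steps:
B = -4736382 (B = -5 - 4736377 = -4736382)
X - B = 2751014 - 1*(-4736382) = 2751014 + 4736382 = 7487396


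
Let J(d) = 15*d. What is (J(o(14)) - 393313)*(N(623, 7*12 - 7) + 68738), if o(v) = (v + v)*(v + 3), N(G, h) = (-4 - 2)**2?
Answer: -26558661902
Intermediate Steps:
N(G, h) = 36 (N(G, h) = (-6)**2 = 36)
o(v) = 2*v*(3 + v) (o(v) = (2*v)*(3 + v) = 2*v*(3 + v))
(J(o(14)) - 393313)*(N(623, 7*12 - 7) + 68738) = (15*(2*14*(3 + 14)) - 393313)*(36 + 68738) = (15*(2*14*17) - 393313)*68774 = (15*476 - 393313)*68774 = (7140 - 393313)*68774 = -386173*68774 = -26558661902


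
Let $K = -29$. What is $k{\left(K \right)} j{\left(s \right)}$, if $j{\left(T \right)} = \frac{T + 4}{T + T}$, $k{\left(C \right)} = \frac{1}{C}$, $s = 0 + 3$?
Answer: $- \frac{7}{174} \approx -0.04023$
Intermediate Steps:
$s = 3$
$j{\left(T \right)} = \frac{4 + T}{2 T}$
$k{\left(K \right)} j{\left(s \right)} = \frac{\frac{1}{2} \cdot \frac{1}{3} \left(4 + 3\right)}{-29} = - \frac{\frac{1}{2} \cdot \frac{1}{3} \cdot 7}{29} = \left(- \frac{1}{29}\right) \frac{7}{6} = - \frac{7}{174}$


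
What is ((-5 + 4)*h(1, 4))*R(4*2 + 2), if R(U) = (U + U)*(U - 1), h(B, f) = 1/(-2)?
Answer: 90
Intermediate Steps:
h(B, f) = -½
R(U) = 2*U*(-1 + U) (R(U) = (2*U)*(-1 + U) = 2*U*(-1 + U))
((-5 + 4)*h(1, 4))*R(4*2 + 2) = ((-5 + 4)*(-½))*(2*(4*2 + 2)*(-1 + (4*2 + 2))) = (-1*(-½))*(2*(8 + 2)*(-1 + (8 + 2))) = (2*10*(-1 + 10))/2 = (2*10*9)/2 = (½)*180 = 90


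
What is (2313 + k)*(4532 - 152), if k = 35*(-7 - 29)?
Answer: 4612140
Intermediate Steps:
k = -1260 (k = 35*(-36) = -1260)
(2313 + k)*(4532 - 152) = (2313 - 1260)*(4532 - 152) = 1053*4380 = 4612140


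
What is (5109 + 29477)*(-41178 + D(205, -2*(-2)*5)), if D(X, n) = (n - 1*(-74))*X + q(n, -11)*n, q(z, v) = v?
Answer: -765319008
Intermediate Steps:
D(X, n) = -11*n + X*(74 + n) (D(X, n) = (n - 1*(-74))*X - 11*n = (n + 74)*X - 11*n = (74 + n)*X - 11*n = X*(74 + n) - 11*n = -11*n + X*(74 + n))
(5109 + 29477)*(-41178 + D(205, -2*(-2)*5)) = (5109 + 29477)*(-41178 + (-11*(-2*(-2))*5 + 74*205 + 205*(-2*(-2)*5))) = 34586*(-41178 + (-44*5 + 15170 + 205*(4*5))) = 34586*(-41178 + (-11*20 + 15170 + 205*20)) = 34586*(-41178 + (-220 + 15170 + 4100)) = 34586*(-41178 + 19050) = 34586*(-22128) = -765319008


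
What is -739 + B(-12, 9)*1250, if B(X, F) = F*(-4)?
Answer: -45739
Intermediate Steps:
B(X, F) = -4*F
-739 + B(-12, 9)*1250 = -739 - 4*9*1250 = -739 - 36*1250 = -739 - 45000 = -45739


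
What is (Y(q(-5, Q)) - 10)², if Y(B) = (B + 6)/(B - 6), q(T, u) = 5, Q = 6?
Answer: 441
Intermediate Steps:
Y(B) = (6 + B)/(-6 + B)
(Y(q(-5, Q)) - 10)² = ((6 + 5)/(-6 + 5) - 10)² = (11/(-1) - 10)² = (-1*11 - 10)² = (-11 - 10)² = (-21)² = 441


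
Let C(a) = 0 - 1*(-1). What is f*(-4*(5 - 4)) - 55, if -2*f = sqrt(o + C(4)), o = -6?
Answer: -55 + 2*I*sqrt(5) ≈ -55.0 + 4.4721*I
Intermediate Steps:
C(a) = 1 (C(a) = 0 + 1 = 1)
f = -I*sqrt(5)/2 (f = -sqrt(-6 + 1)/2 = -I*sqrt(5)/2 ≈ -1.118*I)
f*(-4*(5 - 4)) - 55 = (-I*sqrt(5)/2)*(-4*(5 - 4)) - 55 = (-I*sqrt(5)/2)*(-4*1) - 55 = -I*sqrt(5)/2*(-4) - 55 = 2*I*sqrt(5) - 55 = -55 + 2*I*sqrt(5)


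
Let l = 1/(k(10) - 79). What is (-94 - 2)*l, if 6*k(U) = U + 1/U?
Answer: 5760/4639 ≈ 1.2416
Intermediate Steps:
k(U) = U/6 + 1/(6*U) (k(U) = (U + 1/U)/6 = U/6 + 1/(6*U))
l = -60/4639 (l = 1/((⅙)*(1 + 10²)/10 - 79) = 1/((⅙)*(⅒)*(1 + 100) - 79) = 1/((⅙)*(⅒)*101 - 79) = 1/(101/60 - 79) = 1/(-4639/60) = -60/4639 ≈ -0.012934)
(-94 - 2)*l = (-94 - 2)*(-60/4639) = -96*(-60/4639) = 5760/4639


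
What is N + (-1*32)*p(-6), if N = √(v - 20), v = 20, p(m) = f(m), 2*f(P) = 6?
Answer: -96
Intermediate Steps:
f(P) = 3 (f(P) = (½)*6 = 3)
p(m) = 3
N = 0 (N = √(20 - 20) = √0 = 0)
N + (-1*32)*p(-6) = 0 - 1*32*3 = 0 - 32*3 = 0 - 96 = -96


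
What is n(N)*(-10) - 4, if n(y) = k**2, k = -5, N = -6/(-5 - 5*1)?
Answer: -254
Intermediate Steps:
N = 3/5 (N = -6/(-5 - 5) = -6/(-10) = -6*(-1/10) = 3/5 ≈ 0.60000)
n(y) = 25 (n(y) = (-5)**2 = 25)
n(N)*(-10) - 4 = 25*(-10) - 4 = -250 - 4 = -254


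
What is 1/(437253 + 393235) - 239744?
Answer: -199104515071/830488 ≈ -2.3974e+5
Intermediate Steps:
1/(437253 + 393235) - 239744 = 1/830488 - 239744 = -199104515071/830488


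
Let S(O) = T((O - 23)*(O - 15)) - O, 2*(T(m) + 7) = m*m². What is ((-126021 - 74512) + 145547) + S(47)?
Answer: 226437376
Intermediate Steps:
T(m) = -7 + m³/2 (T(m) = -7 + (m*m²)/2 = -7 + m³/2)
S(O) = -7 - O + (-23 + O)³*(-15 + O)³/2 (S(O) = (-7 + ((O - 23)*(O - 15))³/2) - O = (-7 + ((-23 + O)*(-15 + O))³/2) - O = (-7 + ((-23 + O)³*(-15 + O)³)/2) - O = (-7 + (-23 + O)³*(-15 + O)³/2) - O = -7 - O + (-23 + O)³*(-15 + O)³/2)
((-126021 - 74512) + 145547) + S(47) = ((-126021 - 74512) + 145547) + (-7 + (345 + 47² - 38*47)³/2 - 1*47) = (-200533 + 145547) + (-7 + (345 + 2209 - 1786)³/2 - 47) = -54986 + (-7 + (½)*768³ - 47) = -54986 + (-7 + (½)*452984832 - 47) = -54986 + (-7 + 226492416 - 47) = -54986 + 226492362 = 226437376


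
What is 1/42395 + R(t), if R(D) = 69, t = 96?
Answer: 2925256/42395 ≈ 69.000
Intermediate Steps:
1/42395 + R(t) = 1/42395 + 69 = 2925256/42395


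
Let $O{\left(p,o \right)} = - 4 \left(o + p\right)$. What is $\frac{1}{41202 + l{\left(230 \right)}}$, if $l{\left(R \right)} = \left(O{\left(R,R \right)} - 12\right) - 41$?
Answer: $\frac{1}{39309} \approx 2.5439 \cdot 10^{-5}$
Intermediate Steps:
$O{\left(p,o \right)} = - 4 o - 4 p$
$l{\left(R \right)} = -53 - 8 R$ ($l{\left(R \right)} = \left(\left(- 4 R - 4 R\right) - 12\right) - 41 = \left(- 8 R - 12\right) - 41 = \left(-12 - 8 R\right) - 41 = -53 - 8 R$)
$\frac{1}{41202 + l{\left(230 \right)}} = \frac{1}{41202 - 1893} = \frac{1}{39309}$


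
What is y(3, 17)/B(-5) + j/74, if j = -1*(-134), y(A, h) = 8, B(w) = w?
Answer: 39/185 ≈ 0.21081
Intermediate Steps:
j = 134
y(3, 17)/B(-5) + j/74 = 8/(-5) + 134/74 = 8*(-⅕) + 134*(1/74) = -8/5 + 67/37 = 39/185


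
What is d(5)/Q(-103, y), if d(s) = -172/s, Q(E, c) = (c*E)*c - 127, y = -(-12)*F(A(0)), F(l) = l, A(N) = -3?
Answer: 172/668075 ≈ 0.00025746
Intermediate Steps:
y = -36 (y = -(-12)*(-3) = -2*18 = -36)
Q(E, c) = -127 + E*c² (Q(E, c) = (E*c)*c - 127 = E*c² - 127 = -127 + E*c²)
d(5)/Q(-103, y) = (-172/5)/(-127 - 103*(-36)²) = (-172*⅕)/(-127 - 103*1296) = -172/(5*(-127 - 133488)) = -172/5/(-133615) = -172/5*(-1/133615) = 172/668075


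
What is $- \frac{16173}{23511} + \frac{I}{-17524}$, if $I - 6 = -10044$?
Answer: $- \frac{7902039}{68667794} \approx -0.11508$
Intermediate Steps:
$I = -10038$ ($I = 6 - 10044 = -10038$)
$- \frac{16173}{23511} + \frac{I}{-17524} = - \frac{16173}{23511} - \frac{10038}{-17524} = \left(-16173\right) \frac{1}{23511} - - \frac{5019}{8762} = - \frac{5391}{7837} + \frac{5019}{8762} = - \frac{7902039}{68667794}$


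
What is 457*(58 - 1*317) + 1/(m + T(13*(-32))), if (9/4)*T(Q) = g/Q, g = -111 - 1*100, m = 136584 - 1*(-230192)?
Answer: -40634319369625/343302547 ≈ -1.1836e+5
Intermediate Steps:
m = 366776 (m = 136584 + 230192 = 366776)
g = -211 (g = -111 - 100 = -211)
T(Q) = -844/(9*Q) (T(Q) = 4*(-211/Q)/9 = -844/(9*Q))
457*(58 - 1*317) + 1/(m + T(13*(-32))) = 457*(58 - 1*317) + 1/(366776 - 844/(9*(13*(-32)))) = 457*(58 - 317) + 1/(366776 - 844/9/(-416)) = 457*(-259) + 1/(366776 - 844/9*(-1/416)) = -118363 + 1/(366776 + 211/936) = -118363 + 1/(343302547/936) = -118363 + 936/343302547 = -40634319369625/343302547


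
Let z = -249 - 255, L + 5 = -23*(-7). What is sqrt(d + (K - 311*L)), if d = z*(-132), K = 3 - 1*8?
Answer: sqrt(18007) ≈ 134.19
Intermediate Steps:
L = 156 (L = -5 - 23*(-7) = -5 + 161 = 156)
K = -5 (K = 3 - 8 = -5)
z = -504
d = 66528 (d = -504*(-132) = 66528)
sqrt(d + (K - 311*L)) = sqrt(66528 + (-5 - 311*156)) = sqrt(66528 + (-5 - 48516)) = sqrt(66528 - 48521) = sqrt(18007)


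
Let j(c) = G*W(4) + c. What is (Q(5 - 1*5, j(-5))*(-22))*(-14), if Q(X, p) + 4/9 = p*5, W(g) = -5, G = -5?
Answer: 275968/9 ≈ 30663.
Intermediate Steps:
j(c) = 25 + c (j(c) = -5*(-5) + c = 25 + c)
Q(X, p) = -4/9 + 5*p (Q(X, p) = -4/9 + p*5 = -4/9 + 5*p)
(Q(5 - 1*5, j(-5))*(-22))*(-14) = ((-4/9 + 5*(25 - 5))*(-22))*(-14) = ((-4/9 + 5*20)*(-22))*(-14) = ((-4/9 + 100)*(-22))*(-14) = ((896/9)*(-22))*(-14) = -19712/9*(-14) = 275968/9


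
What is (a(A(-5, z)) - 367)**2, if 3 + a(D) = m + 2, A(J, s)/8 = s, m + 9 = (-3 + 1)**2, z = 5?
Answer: 139129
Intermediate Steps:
m = -5 (m = -9 + (-3 + 1)**2 = -9 + (-2)**2 = -9 + 4 = -5)
A(J, s) = 8*s
a(D) = -6 (a(D) = -3 + (-5 + 2) = -3 - 3 = -6)
(a(A(-5, z)) - 367)**2 = (-6 - 367)**2 = (-373)**2 = 139129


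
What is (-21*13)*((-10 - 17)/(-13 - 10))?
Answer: -7371/23 ≈ -320.48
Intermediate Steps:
(-21*13)*((-10 - 17)/(-13 - 10)) = -(-7371)/(-23) = -(-7371)*(-1)/23 = -273*27/23 = -7371/23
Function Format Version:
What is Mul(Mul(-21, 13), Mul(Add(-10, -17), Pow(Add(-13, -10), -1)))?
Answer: Rational(-7371, 23) ≈ -320.48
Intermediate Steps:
Mul(Mul(-21, 13), Mul(Add(-10, -17), Pow(Add(-13, -10), -1))) = Mul(-273, Mul(-27, Pow(-23, -1))) = Mul(-273, Mul(-27, Rational(-1, 23))) = Mul(-273, Rational(27, 23)) = Rational(-7371, 23)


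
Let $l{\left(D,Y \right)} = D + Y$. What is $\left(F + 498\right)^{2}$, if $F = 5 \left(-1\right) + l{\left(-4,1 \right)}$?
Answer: $240100$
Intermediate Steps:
$F = -8$ ($F = 5 \left(-1\right) + \left(-4 + 1\right) = -5 - 3 = -8$)
$\left(F + 498\right)^{2} = \left(-8 + 498\right)^{2} = 490^{2} = 240100$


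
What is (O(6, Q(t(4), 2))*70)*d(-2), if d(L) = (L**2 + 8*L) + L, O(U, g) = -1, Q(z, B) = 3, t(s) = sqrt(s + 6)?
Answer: 980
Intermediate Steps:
t(s) = sqrt(6 + s)
d(L) = L**2 + 9*L
(O(6, Q(t(4), 2))*70)*d(-2) = (-1*70)*(-2*(9 - 2)) = -(-140)*7 = -70*(-14) = 980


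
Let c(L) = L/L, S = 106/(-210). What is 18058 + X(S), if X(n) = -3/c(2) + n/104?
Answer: 197160547/10920 ≈ 18055.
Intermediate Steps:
S = -53/105 (S = 106*(-1/210) = -53/105 ≈ -0.50476)
c(L) = 1
X(n) = -3 + n/104 (X(n) = -3/1 + n/104 = -3*1 + n*(1/104) = -3 + n/104)
18058 + X(S) = 18058 + (-3 + (1/104)*(-53/105)) = 18058 + (-3 - 53/10920) = 18058 - 32813/10920 = 197160547/10920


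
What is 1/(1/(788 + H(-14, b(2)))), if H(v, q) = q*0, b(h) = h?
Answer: 788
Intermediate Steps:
H(v, q) = 0
1/(1/(788 + H(-14, b(2)))) = 1/(1/(788 + 0)) = 1/(1/788) = 788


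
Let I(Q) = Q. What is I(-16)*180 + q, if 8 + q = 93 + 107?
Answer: -2688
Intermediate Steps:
q = 192 (q = -8 + (93 + 107) = -8 + 200 = 192)
I(-16)*180 + q = -16*180 + 192 = -2880 + 192 = -2688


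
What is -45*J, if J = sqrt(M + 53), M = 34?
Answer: -45*sqrt(87) ≈ -419.73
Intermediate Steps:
J = sqrt(87) (J = sqrt(34 + 53) = sqrt(87) ≈ 9.3274)
-45*J = -45*sqrt(87)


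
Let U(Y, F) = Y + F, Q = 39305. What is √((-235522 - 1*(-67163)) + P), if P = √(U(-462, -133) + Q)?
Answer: √(-168359 + 7*√790) ≈ 410.08*I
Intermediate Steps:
U(Y, F) = F + Y
P = 7*√790 (P = √((-133 - 462) + 39305) = √(-595 + 39305) = √38710 = 7*√790 ≈ 196.75)
√((-235522 - 1*(-67163)) + P) = √((-235522 - 1*(-67163)) + 7*√790) = √((-235522 + 67163) + 7*√790) = √(-168359 + 7*√790)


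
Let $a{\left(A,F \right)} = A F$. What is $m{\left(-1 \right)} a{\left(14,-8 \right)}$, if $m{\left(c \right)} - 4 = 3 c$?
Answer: $-112$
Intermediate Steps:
$m{\left(c \right)} = 4 + 3 c$
$m{\left(-1 \right)} a{\left(14,-8 \right)} = \left(4 + 3 \left(-1\right)\right) 14 \left(-8\right) = \left(4 - 3\right) \left(-112\right) = 1 \left(-112\right) = -112$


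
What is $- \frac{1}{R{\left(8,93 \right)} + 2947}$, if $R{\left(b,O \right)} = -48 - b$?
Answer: $- \frac{1}{2891} \approx -0.0003459$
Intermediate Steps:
$- \frac{1}{R{\left(8,93 \right)} + 2947} = - \frac{1}{\left(-48 - 8\right) + 2947} = - \frac{1}{-56 + 2947} = - \frac{1}{2891}$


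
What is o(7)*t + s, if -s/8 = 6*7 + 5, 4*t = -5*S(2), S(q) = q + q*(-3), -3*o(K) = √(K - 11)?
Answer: -376 - 10*I/3 ≈ -376.0 - 3.3333*I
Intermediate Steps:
o(K) = -√(-11 + K)/3 (o(K) = -√(K - 11)/3 = -√(-11 + K)/3)
S(q) = -2*q (S(q) = q - 3*q = -2*q)
t = 5 (t = (-(-10)*2)/4 = (-5*(-4))/4 = (¼)*20 = 5)
s = -376 (s = -8*(6*7 + 5) = -8*(42 + 5) = -8*47 = -376)
o(7)*t + s = -√(-11 + 7)/3*5 - 376 = -2*I/3*5 - 376 = -10*I/3 - 376 = -376 - 10*I/3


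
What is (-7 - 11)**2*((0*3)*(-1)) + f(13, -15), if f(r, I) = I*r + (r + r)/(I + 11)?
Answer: -403/2 ≈ -201.50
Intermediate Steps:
f(r, I) = I*r + 2*r/(11 + I) (f(r, I) = I*r + (2*r)/(11 + I) = I*r + 2*r/(11 + I))
(-7 - 11)**2*((0*3)*(-1)) + f(13, -15) = (-7 - 11)**2*((0*3)*(-1)) + 13*(2 + (-15)**2 + 11*(-15))/(11 - 15) = (-18)**2*(0*(-1)) + 13*(2 + 225 - 165)/(-4) = 324*0 + 13*(-1/4)*62 = 0 - 403/2 = -403/2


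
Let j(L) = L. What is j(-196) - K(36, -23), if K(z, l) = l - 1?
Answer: -172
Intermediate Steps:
K(z, l) = -1 + l
j(-196) - K(36, -23) = -196 - (-1 - 23) = -196 - 1*(-24) = -196 + 24 = -172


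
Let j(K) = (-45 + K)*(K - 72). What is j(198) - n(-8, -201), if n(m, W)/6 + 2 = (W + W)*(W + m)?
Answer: -484818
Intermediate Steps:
j(K) = (-72 + K)*(-45 + K) (j(K) = (-45 + K)*(-72 + K) = (-72 + K)*(-45 + K))
n(m, W) = -12 + 12*W*(W + m) (n(m, W) = -12 + 6*((W + W)*(W + m)) = -12 + 6*((2*W)*(W + m)) = -12 + 6*(2*W*(W + m)) = -12 + 12*W*(W + m))
j(198) - n(-8, -201) = (3240 + 198**2 - 117*198) - (-12 + 12*(-201)**2 + 12*(-201)*(-8)) = (3240 + 39204 - 23166) - (-12 + 12*40401 + 19296) = 19278 - (-12 + 484812 + 19296) = 19278 - 1*504096 = 19278 - 504096 = -484818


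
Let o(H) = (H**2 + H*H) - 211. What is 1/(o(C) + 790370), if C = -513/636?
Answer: 22472/17756482289 ≈ 1.2656e-6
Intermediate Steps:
C = -171/212 (C = -513*1/636 = -171/212 ≈ -0.80660)
o(H) = -211 + 2*H**2 (o(H) = (H**2 + H**2) - 211 = 2*H**2 - 211 = -211 + 2*H**2)
1/(o(C) + 790370) = 1/((-211 + 2*(-171/212)**2) + 790370) = 1/((-211 + 2*(29241/44944)) + 790370) = 1/((-211 + 29241/22472) + 790370) = 1/(-4712351/22472 + 790370) = 1/(17756482289/22472) = 22472/17756482289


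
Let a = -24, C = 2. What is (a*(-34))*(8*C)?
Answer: 13056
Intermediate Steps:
(a*(-34))*(8*C) = (-24*(-34))*(8*2) = 816*16 = 13056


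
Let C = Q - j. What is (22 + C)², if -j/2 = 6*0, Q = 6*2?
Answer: 1156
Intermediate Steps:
Q = 12
j = 0 (j = -12*0 = -2*0 = 0)
C = 12 (C = 12 - 1*0 = 12 + 0 = 12)
(22 + C)² = (22 + 12)² = 34² = 1156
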